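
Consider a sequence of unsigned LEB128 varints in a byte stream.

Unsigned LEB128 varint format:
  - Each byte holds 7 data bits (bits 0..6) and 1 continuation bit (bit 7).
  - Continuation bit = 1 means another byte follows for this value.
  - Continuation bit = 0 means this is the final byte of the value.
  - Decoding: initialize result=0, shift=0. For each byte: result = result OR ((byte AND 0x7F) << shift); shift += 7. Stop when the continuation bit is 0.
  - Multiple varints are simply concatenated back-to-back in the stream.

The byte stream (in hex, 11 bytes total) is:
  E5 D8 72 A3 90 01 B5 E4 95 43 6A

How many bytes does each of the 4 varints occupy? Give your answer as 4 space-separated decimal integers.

Answer: 3 3 4 1

Derivation:
  byte[0]=0xE5 cont=1 payload=0x65=101: acc |= 101<<0 -> acc=101 shift=7
  byte[1]=0xD8 cont=1 payload=0x58=88: acc |= 88<<7 -> acc=11365 shift=14
  byte[2]=0x72 cont=0 payload=0x72=114: acc |= 114<<14 -> acc=1879141 shift=21 [end]
Varint 1: bytes[0:3] = E5 D8 72 -> value 1879141 (3 byte(s))
  byte[3]=0xA3 cont=1 payload=0x23=35: acc |= 35<<0 -> acc=35 shift=7
  byte[4]=0x90 cont=1 payload=0x10=16: acc |= 16<<7 -> acc=2083 shift=14
  byte[5]=0x01 cont=0 payload=0x01=1: acc |= 1<<14 -> acc=18467 shift=21 [end]
Varint 2: bytes[3:6] = A3 90 01 -> value 18467 (3 byte(s))
  byte[6]=0xB5 cont=1 payload=0x35=53: acc |= 53<<0 -> acc=53 shift=7
  byte[7]=0xE4 cont=1 payload=0x64=100: acc |= 100<<7 -> acc=12853 shift=14
  byte[8]=0x95 cont=1 payload=0x15=21: acc |= 21<<14 -> acc=356917 shift=21
  byte[9]=0x43 cont=0 payload=0x43=67: acc |= 67<<21 -> acc=140866101 shift=28 [end]
Varint 3: bytes[6:10] = B5 E4 95 43 -> value 140866101 (4 byte(s))
  byte[10]=0x6A cont=0 payload=0x6A=106: acc |= 106<<0 -> acc=106 shift=7 [end]
Varint 4: bytes[10:11] = 6A -> value 106 (1 byte(s))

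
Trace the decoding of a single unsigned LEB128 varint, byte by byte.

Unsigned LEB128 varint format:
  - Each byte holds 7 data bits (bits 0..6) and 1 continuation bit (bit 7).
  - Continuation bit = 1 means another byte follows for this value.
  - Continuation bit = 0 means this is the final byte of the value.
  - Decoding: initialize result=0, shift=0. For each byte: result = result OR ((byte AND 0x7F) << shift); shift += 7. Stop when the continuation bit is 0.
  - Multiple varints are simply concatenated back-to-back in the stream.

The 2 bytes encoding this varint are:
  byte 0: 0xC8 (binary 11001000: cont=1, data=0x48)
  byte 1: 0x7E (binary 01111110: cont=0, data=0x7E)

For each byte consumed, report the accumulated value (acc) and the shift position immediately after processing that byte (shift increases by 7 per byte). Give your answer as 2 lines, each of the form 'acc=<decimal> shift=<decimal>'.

byte 0=0xC8: payload=0x48=72, contrib = 72<<0 = 72; acc -> 72, shift -> 7
byte 1=0x7E: payload=0x7E=126, contrib = 126<<7 = 16128; acc -> 16200, shift -> 14

Answer: acc=72 shift=7
acc=16200 shift=14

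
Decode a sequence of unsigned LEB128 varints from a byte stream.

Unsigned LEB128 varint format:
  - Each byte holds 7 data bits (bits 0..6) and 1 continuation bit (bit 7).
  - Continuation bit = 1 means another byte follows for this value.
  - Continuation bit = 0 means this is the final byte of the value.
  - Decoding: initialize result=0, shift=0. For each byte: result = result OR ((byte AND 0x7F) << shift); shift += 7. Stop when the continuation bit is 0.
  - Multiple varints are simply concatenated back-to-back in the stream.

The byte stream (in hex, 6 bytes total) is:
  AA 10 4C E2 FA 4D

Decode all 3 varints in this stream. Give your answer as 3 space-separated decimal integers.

Answer: 2090 76 1277282

Derivation:
  byte[0]=0xAA cont=1 payload=0x2A=42: acc |= 42<<0 -> acc=42 shift=7
  byte[1]=0x10 cont=0 payload=0x10=16: acc |= 16<<7 -> acc=2090 shift=14 [end]
Varint 1: bytes[0:2] = AA 10 -> value 2090 (2 byte(s))
  byte[2]=0x4C cont=0 payload=0x4C=76: acc |= 76<<0 -> acc=76 shift=7 [end]
Varint 2: bytes[2:3] = 4C -> value 76 (1 byte(s))
  byte[3]=0xE2 cont=1 payload=0x62=98: acc |= 98<<0 -> acc=98 shift=7
  byte[4]=0xFA cont=1 payload=0x7A=122: acc |= 122<<7 -> acc=15714 shift=14
  byte[5]=0x4D cont=0 payload=0x4D=77: acc |= 77<<14 -> acc=1277282 shift=21 [end]
Varint 3: bytes[3:6] = E2 FA 4D -> value 1277282 (3 byte(s))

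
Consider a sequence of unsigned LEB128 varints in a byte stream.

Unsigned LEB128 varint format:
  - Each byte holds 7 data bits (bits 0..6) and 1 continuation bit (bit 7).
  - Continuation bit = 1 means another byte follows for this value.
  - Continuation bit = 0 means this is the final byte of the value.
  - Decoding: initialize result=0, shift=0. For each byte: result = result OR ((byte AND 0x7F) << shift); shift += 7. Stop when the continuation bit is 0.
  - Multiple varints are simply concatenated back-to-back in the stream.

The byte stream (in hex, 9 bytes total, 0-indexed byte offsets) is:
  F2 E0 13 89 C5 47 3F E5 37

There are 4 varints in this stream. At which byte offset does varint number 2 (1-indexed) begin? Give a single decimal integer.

Answer: 3

Derivation:
  byte[0]=0xF2 cont=1 payload=0x72=114: acc |= 114<<0 -> acc=114 shift=7
  byte[1]=0xE0 cont=1 payload=0x60=96: acc |= 96<<7 -> acc=12402 shift=14
  byte[2]=0x13 cont=0 payload=0x13=19: acc |= 19<<14 -> acc=323698 shift=21 [end]
Varint 1: bytes[0:3] = F2 E0 13 -> value 323698 (3 byte(s))
  byte[3]=0x89 cont=1 payload=0x09=9: acc |= 9<<0 -> acc=9 shift=7
  byte[4]=0xC5 cont=1 payload=0x45=69: acc |= 69<<7 -> acc=8841 shift=14
  byte[5]=0x47 cont=0 payload=0x47=71: acc |= 71<<14 -> acc=1172105 shift=21 [end]
Varint 2: bytes[3:6] = 89 C5 47 -> value 1172105 (3 byte(s))
  byte[6]=0x3F cont=0 payload=0x3F=63: acc |= 63<<0 -> acc=63 shift=7 [end]
Varint 3: bytes[6:7] = 3F -> value 63 (1 byte(s))
  byte[7]=0xE5 cont=1 payload=0x65=101: acc |= 101<<0 -> acc=101 shift=7
  byte[8]=0x37 cont=0 payload=0x37=55: acc |= 55<<7 -> acc=7141 shift=14 [end]
Varint 4: bytes[7:9] = E5 37 -> value 7141 (2 byte(s))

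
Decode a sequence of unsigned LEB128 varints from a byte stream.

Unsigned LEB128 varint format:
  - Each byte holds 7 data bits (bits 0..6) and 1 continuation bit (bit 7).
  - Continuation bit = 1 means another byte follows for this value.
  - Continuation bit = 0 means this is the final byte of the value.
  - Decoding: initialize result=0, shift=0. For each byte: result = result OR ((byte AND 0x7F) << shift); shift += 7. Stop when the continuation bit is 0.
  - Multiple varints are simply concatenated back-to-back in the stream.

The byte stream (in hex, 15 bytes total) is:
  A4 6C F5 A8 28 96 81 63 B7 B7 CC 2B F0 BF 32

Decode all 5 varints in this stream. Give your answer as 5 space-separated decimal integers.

Answer: 13860 660597 1622166 91429815 827376

Derivation:
  byte[0]=0xA4 cont=1 payload=0x24=36: acc |= 36<<0 -> acc=36 shift=7
  byte[1]=0x6C cont=0 payload=0x6C=108: acc |= 108<<7 -> acc=13860 shift=14 [end]
Varint 1: bytes[0:2] = A4 6C -> value 13860 (2 byte(s))
  byte[2]=0xF5 cont=1 payload=0x75=117: acc |= 117<<0 -> acc=117 shift=7
  byte[3]=0xA8 cont=1 payload=0x28=40: acc |= 40<<7 -> acc=5237 shift=14
  byte[4]=0x28 cont=0 payload=0x28=40: acc |= 40<<14 -> acc=660597 shift=21 [end]
Varint 2: bytes[2:5] = F5 A8 28 -> value 660597 (3 byte(s))
  byte[5]=0x96 cont=1 payload=0x16=22: acc |= 22<<0 -> acc=22 shift=7
  byte[6]=0x81 cont=1 payload=0x01=1: acc |= 1<<7 -> acc=150 shift=14
  byte[7]=0x63 cont=0 payload=0x63=99: acc |= 99<<14 -> acc=1622166 shift=21 [end]
Varint 3: bytes[5:8] = 96 81 63 -> value 1622166 (3 byte(s))
  byte[8]=0xB7 cont=1 payload=0x37=55: acc |= 55<<0 -> acc=55 shift=7
  byte[9]=0xB7 cont=1 payload=0x37=55: acc |= 55<<7 -> acc=7095 shift=14
  byte[10]=0xCC cont=1 payload=0x4C=76: acc |= 76<<14 -> acc=1252279 shift=21
  byte[11]=0x2B cont=0 payload=0x2B=43: acc |= 43<<21 -> acc=91429815 shift=28 [end]
Varint 4: bytes[8:12] = B7 B7 CC 2B -> value 91429815 (4 byte(s))
  byte[12]=0xF0 cont=1 payload=0x70=112: acc |= 112<<0 -> acc=112 shift=7
  byte[13]=0xBF cont=1 payload=0x3F=63: acc |= 63<<7 -> acc=8176 shift=14
  byte[14]=0x32 cont=0 payload=0x32=50: acc |= 50<<14 -> acc=827376 shift=21 [end]
Varint 5: bytes[12:15] = F0 BF 32 -> value 827376 (3 byte(s))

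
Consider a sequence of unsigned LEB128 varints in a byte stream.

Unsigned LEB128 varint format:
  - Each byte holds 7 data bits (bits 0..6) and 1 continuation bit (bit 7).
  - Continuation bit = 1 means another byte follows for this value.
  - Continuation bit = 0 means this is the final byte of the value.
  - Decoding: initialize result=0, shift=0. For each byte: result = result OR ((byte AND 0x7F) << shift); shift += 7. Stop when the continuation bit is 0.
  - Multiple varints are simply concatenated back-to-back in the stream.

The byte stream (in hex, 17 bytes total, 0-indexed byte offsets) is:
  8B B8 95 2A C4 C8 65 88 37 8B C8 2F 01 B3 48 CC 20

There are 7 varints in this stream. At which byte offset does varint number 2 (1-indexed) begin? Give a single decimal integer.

Answer: 4

Derivation:
  byte[0]=0x8B cont=1 payload=0x0B=11: acc |= 11<<0 -> acc=11 shift=7
  byte[1]=0xB8 cont=1 payload=0x38=56: acc |= 56<<7 -> acc=7179 shift=14
  byte[2]=0x95 cont=1 payload=0x15=21: acc |= 21<<14 -> acc=351243 shift=21
  byte[3]=0x2A cont=0 payload=0x2A=42: acc |= 42<<21 -> acc=88431627 shift=28 [end]
Varint 1: bytes[0:4] = 8B B8 95 2A -> value 88431627 (4 byte(s))
  byte[4]=0xC4 cont=1 payload=0x44=68: acc |= 68<<0 -> acc=68 shift=7
  byte[5]=0xC8 cont=1 payload=0x48=72: acc |= 72<<7 -> acc=9284 shift=14
  byte[6]=0x65 cont=0 payload=0x65=101: acc |= 101<<14 -> acc=1664068 shift=21 [end]
Varint 2: bytes[4:7] = C4 C8 65 -> value 1664068 (3 byte(s))
  byte[7]=0x88 cont=1 payload=0x08=8: acc |= 8<<0 -> acc=8 shift=7
  byte[8]=0x37 cont=0 payload=0x37=55: acc |= 55<<7 -> acc=7048 shift=14 [end]
Varint 3: bytes[7:9] = 88 37 -> value 7048 (2 byte(s))
  byte[9]=0x8B cont=1 payload=0x0B=11: acc |= 11<<0 -> acc=11 shift=7
  byte[10]=0xC8 cont=1 payload=0x48=72: acc |= 72<<7 -> acc=9227 shift=14
  byte[11]=0x2F cont=0 payload=0x2F=47: acc |= 47<<14 -> acc=779275 shift=21 [end]
Varint 4: bytes[9:12] = 8B C8 2F -> value 779275 (3 byte(s))
  byte[12]=0x01 cont=0 payload=0x01=1: acc |= 1<<0 -> acc=1 shift=7 [end]
Varint 5: bytes[12:13] = 01 -> value 1 (1 byte(s))
  byte[13]=0xB3 cont=1 payload=0x33=51: acc |= 51<<0 -> acc=51 shift=7
  byte[14]=0x48 cont=0 payload=0x48=72: acc |= 72<<7 -> acc=9267 shift=14 [end]
Varint 6: bytes[13:15] = B3 48 -> value 9267 (2 byte(s))
  byte[15]=0xCC cont=1 payload=0x4C=76: acc |= 76<<0 -> acc=76 shift=7
  byte[16]=0x20 cont=0 payload=0x20=32: acc |= 32<<7 -> acc=4172 shift=14 [end]
Varint 7: bytes[15:17] = CC 20 -> value 4172 (2 byte(s))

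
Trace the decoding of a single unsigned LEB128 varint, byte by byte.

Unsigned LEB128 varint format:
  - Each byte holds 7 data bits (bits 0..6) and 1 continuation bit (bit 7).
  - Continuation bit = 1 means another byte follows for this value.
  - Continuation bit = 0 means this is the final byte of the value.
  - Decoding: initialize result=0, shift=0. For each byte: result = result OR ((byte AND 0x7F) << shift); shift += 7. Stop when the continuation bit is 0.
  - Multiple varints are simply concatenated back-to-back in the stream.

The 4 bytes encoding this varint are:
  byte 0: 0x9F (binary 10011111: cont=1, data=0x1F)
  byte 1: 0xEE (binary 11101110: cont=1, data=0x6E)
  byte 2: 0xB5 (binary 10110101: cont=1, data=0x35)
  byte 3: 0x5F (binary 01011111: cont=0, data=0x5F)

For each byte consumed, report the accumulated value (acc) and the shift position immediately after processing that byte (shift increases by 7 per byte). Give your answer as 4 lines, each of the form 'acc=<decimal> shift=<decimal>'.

Answer: acc=31 shift=7
acc=14111 shift=14
acc=882463 shift=21
acc=200111903 shift=28

Derivation:
byte 0=0x9F: payload=0x1F=31, contrib = 31<<0 = 31; acc -> 31, shift -> 7
byte 1=0xEE: payload=0x6E=110, contrib = 110<<7 = 14080; acc -> 14111, shift -> 14
byte 2=0xB5: payload=0x35=53, contrib = 53<<14 = 868352; acc -> 882463, shift -> 21
byte 3=0x5F: payload=0x5F=95, contrib = 95<<21 = 199229440; acc -> 200111903, shift -> 28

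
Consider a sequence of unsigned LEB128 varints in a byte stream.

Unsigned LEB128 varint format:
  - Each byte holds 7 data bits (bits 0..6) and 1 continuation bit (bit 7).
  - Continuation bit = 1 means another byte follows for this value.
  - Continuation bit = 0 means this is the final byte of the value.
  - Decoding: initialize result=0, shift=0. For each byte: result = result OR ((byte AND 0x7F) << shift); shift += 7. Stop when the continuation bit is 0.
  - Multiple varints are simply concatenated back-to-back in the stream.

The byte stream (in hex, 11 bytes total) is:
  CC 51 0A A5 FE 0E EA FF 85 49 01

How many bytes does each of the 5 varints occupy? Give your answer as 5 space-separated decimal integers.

  byte[0]=0xCC cont=1 payload=0x4C=76: acc |= 76<<0 -> acc=76 shift=7
  byte[1]=0x51 cont=0 payload=0x51=81: acc |= 81<<7 -> acc=10444 shift=14 [end]
Varint 1: bytes[0:2] = CC 51 -> value 10444 (2 byte(s))
  byte[2]=0x0A cont=0 payload=0x0A=10: acc |= 10<<0 -> acc=10 shift=7 [end]
Varint 2: bytes[2:3] = 0A -> value 10 (1 byte(s))
  byte[3]=0xA5 cont=1 payload=0x25=37: acc |= 37<<0 -> acc=37 shift=7
  byte[4]=0xFE cont=1 payload=0x7E=126: acc |= 126<<7 -> acc=16165 shift=14
  byte[5]=0x0E cont=0 payload=0x0E=14: acc |= 14<<14 -> acc=245541 shift=21 [end]
Varint 3: bytes[3:6] = A5 FE 0E -> value 245541 (3 byte(s))
  byte[6]=0xEA cont=1 payload=0x6A=106: acc |= 106<<0 -> acc=106 shift=7
  byte[7]=0xFF cont=1 payload=0x7F=127: acc |= 127<<7 -> acc=16362 shift=14
  byte[8]=0x85 cont=1 payload=0x05=5: acc |= 5<<14 -> acc=98282 shift=21
  byte[9]=0x49 cont=0 payload=0x49=73: acc |= 73<<21 -> acc=153190378 shift=28 [end]
Varint 4: bytes[6:10] = EA FF 85 49 -> value 153190378 (4 byte(s))
  byte[10]=0x01 cont=0 payload=0x01=1: acc |= 1<<0 -> acc=1 shift=7 [end]
Varint 5: bytes[10:11] = 01 -> value 1 (1 byte(s))

Answer: 2 1 3 4 1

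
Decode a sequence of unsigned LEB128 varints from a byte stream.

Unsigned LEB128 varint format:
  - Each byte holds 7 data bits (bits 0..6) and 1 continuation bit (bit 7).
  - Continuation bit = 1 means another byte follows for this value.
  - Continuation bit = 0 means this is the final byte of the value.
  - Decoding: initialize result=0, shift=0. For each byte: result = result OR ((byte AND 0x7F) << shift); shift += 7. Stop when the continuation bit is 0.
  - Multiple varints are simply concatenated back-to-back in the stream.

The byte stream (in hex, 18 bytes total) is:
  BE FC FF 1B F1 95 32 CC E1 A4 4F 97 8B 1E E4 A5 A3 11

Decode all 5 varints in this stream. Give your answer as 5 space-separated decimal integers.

Answer: 58719806 822001 166277324 492951 36229860

Derivation:
  byte[0]=0xBE cont=1 payload=0x3E=62: acc |= 62<<0 -> acc=62 shift=7
  byte[1]=0xFC cont=1 payload=0x7C=124: acc |= 124<<7 -> acc=15934 shift=14
  byte[2]=0xFF cont=1 payload=0x7F=127: acc |= 127<<14 -> acc=2096702 shift=21
  byte[3]=0x1B cont=0 payload=0x1B=27: acc |= 27<<21 -> acc=58719806 shift=28 [end]
Varint 1: bytes[0:4] = BE FC FF 1B -> value 58719806 (4 byte(s))
  byte[4]=0xF1 cont=1 payload=0x71=113: acc |= 113<<0 -> acc=113 shift=7
  byte[5]=0x95 cont=1 payload=0x15=21: acc |= 21<<7 -> acc=2801 shift=14
  byte[6]=0x32 cont=0 payload=0x32=50: acc |= 50<<14 -> acc=822001 shift=21 [end]
Varint 2: bytes[4:7] = F1 95 32 -> value 822001 (3 byte(s))
  byte[7]=0xCC cont=1 payload=0x4C=76: acc |= 76<<0 -> acc=76 shift=7
  byte[8]=0xE1 cont=1 payload=0x61=97: acc |= 97<<7 -> acc=12492 shift=14
  byte[9]=0xA4 cont=1 payload=0x24=36: acc |= 36<<14 -> acc=602316 shift=21
  byte[10]=0x4F cont=0 payload=0x4F=79: acc |= 79<<21 -> acc=166277324 shift=28 [end]
Varint 3: bytes[7:11] = CC E1 A4 4F -> value 166277324 (4 byte(s))
  byte[11]=0x97 cont=1 payload=0x17=23: acc |= 23<<0 -> acc=23 shift=7
  byte[12]=0x8B cont=1 payload=0x0B=11: acc |= 11<<7 -> acc=1431 shift=14
  byte[13]=0x1E cont=0 payload=0x1E=30: acc |= 30<<14 -> acc=492951 shift=21 [end]
Varint 4: bytes[11:14] = 97 8B 1E -> value 492951 (3 byte(s))
  byte[14]=0xE4 cont=1 payload=0x64=100: acc |= 100<<0 -> acc=100 shift=7
  byte[15]=0xA5 cont=1 payload=0x25=37: acc |= 37<<7 -> acc=4836 shift=14
  byte[16]=0xA3 cont=1 payload=0x23=35: acc |= 35<<14 -> acc=578276 shift=21
  byte[17]=0x11 cont=0 payload=0x11=17: acc |= 17<<21 -> acc=36229860 shift=28 [end]
Varint 5: bytes[14:18] = E4 A5 A3 11 -> value 36229860 (4 byte(s))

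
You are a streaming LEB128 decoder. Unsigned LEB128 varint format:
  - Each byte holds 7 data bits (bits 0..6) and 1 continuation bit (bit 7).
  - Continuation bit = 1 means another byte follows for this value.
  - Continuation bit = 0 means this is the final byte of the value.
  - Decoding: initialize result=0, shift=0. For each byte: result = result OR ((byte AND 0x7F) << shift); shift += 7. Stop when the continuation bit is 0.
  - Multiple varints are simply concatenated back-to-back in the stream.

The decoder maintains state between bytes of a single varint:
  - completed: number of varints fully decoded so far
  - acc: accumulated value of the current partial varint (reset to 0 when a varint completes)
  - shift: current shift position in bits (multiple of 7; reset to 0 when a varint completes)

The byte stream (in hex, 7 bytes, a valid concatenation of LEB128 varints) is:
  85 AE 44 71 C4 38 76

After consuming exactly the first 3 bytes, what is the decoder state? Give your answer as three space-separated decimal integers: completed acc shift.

byte[0]=0x85 cont=1 payload=0x05: acc |= 5<<0 -> completed=0 acc=5 shift=7
byte[1]=0xAE cont=1 payload=0x2E: acc |= 46<<7 -> completed=0 acc=5893 shift=14
byte[2]=0x44 cont=0 payload=0x44: varint #1 complete (value=1120005); reset -> completed=1 acc=0 shift=0

Answer: 1 0 0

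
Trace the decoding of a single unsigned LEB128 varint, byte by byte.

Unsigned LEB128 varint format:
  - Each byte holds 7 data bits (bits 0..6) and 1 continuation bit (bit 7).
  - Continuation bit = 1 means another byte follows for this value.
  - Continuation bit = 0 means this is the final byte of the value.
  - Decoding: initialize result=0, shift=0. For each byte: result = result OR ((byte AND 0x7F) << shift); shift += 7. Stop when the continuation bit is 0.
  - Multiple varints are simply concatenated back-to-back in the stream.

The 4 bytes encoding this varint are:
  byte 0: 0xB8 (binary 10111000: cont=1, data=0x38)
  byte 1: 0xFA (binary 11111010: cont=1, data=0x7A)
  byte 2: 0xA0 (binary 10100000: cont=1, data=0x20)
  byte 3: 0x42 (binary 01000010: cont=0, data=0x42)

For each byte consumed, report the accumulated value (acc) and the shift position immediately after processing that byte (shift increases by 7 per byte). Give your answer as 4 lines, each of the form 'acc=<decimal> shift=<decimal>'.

byte 0=0xB8: payload=0x38=56, contrib = 56<<0 = 56; acc -> 56, shift -> 7
byte 1=0xFA: payload=0x7A=122, contrib = 122<<7 = 15616; acc -> 15672, shift -> 14
byte 2=0xA0: payload=0x20=32, contrib = 32<<14 = 524288; acc -> 539960, shift -> 21
byte 3=0x42: payload=0x42=66, contrib = 66<<21 = 138412032; acc -> 138951992, shift -> 28

Answer: acc=56 shift=7
acc=15672 shift=14
acc=539960 shift=21
acc=138951992 shift=28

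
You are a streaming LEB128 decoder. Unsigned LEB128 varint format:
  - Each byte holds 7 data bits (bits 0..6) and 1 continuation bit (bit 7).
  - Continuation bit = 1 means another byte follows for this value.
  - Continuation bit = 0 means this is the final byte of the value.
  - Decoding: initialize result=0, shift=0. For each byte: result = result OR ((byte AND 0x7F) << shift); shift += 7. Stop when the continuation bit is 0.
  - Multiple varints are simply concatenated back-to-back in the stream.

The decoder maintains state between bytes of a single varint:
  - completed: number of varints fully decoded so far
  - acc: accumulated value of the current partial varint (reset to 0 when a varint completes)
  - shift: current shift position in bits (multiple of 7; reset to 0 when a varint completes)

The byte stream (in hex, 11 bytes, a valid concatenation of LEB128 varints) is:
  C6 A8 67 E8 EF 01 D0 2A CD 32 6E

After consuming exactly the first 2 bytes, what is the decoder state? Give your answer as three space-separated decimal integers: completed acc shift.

Answer: 0 5190 14

Derivation:
byte[0]=0xC6 cont=1 payload=0x46: acc |= 70<<0 -> completed=0 acc=70 shift=7
byte[1]=0xA8 cont=1 payload=0x28: acc |= 40<<7 -> completed=0 acc=5190 shift=14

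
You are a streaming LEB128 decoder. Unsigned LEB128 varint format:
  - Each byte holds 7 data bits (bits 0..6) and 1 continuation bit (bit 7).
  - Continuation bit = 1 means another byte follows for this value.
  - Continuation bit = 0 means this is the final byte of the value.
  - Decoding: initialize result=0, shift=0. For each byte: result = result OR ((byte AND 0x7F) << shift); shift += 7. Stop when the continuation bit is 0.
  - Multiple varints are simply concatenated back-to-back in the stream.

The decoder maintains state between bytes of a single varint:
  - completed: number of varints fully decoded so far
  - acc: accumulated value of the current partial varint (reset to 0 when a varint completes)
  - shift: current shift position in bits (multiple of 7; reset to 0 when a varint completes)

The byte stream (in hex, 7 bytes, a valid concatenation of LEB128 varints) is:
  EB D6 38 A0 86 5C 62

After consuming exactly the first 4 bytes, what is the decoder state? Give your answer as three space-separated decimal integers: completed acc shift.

Answer: 1 32 7

Derivation:
byte[0]=0xEB cont=1 payload=0x6B: acc |= 107<<0 -> completed=0 acc=107 shift=7
byte[1]=0xD6 cont=1 payload=0x56: acc |= 86<<7 -> completed=0 acc=11115 shift=14
byte[2]=0x38 cont=0 payload=0x38: varint #1 complete (value=928619); reset -> completed=1 acc=0 shift=0
byte[3]=0xA0 cont=1 payload=0x20: acc |= 32<<0 -> completed=1 acc=32 shift=7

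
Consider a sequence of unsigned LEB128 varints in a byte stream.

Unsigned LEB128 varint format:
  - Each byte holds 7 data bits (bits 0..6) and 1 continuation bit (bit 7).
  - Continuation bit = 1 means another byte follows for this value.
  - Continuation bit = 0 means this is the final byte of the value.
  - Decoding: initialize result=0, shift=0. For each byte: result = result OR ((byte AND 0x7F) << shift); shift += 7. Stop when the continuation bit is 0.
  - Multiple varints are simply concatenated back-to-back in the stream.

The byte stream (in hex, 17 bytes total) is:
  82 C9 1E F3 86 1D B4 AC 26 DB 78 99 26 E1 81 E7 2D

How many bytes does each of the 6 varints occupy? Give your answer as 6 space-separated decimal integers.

Answer: 3 3 3 2 2 4

Derivation:
  byte[0]=0x82 cont=1 payload=0x02=2: acc |= 2<<0 -> acc=2 shift=7
  byte[1]=0xC9 cont=1 payload=0x49=73: acc |= 73<<7 -> acc=9346 shift=14
  byte[2]=0x1E cont=0 payload=0x1E=30: acc |= 30<<14 -> acc=500866 shift=21 [end]
Varint 1: bytes[0:3] = 82 C9 1E -> value 500866 (3 byte(s))
  byte[3]=0xF3 cont=1 payload=0x73=115: acc |= 115<<0 -> acc=115 shift=7
  byte[4]=0x86 cont=1 payload=0x06=6: acc |= 6<<7 -> acc=883 shift=14
  byte[5]=0x1D cont=0 payload=0x1D=29: acc |= 29<<14 -> acc=476019 shift=21 [end]
Varint 2: bytes[3:6] = F3 86 1D -> value 476019 (3 byte(s))
  byte[6]=0xB4 cont=1 payload=0x34=52: acc |= 52<<0 -> acc=52 shift=7
  byte[7]=0xAC cont=1 payload=0x2C=44: acc |= 44<<7 -> acc=5684 shift=14
  byte[8]=0x26 cont=0 payload=0x26=38: acc |= 38<<14 -> acc=628276 shift=21 [end]
Varint 3: bytes[6:9] = B4 AC 26 -> value 628276 (3 byte(s))
  byte[9]=0xDB cont=1 payload=0x5B=91: acc |= 91<<0 -> acc=91 shift=7
  byte[10]=0x78 cont=0 payload=0x78=120: acc |= 120<<7 -> acc=15451 shift=14 [end]
Varint 4: bytes[9:11] = DB 78 -> value 15451 (2 byte(s))
  byte[11]=0x99 cont=1 payload=0x19=25: acc |= 25<<0 -> acc=25 shift=7
  byte[12]=0x26 cont=0 payload=0x26=38: acc |= 38<<7 -> acc=4889 shift=14 [end]
Varint 5: bytes[11:13] = 99 26 -> value 4889 (2 byte(s))
  byte[13]=0xE1 cont=1 payload=0x61=97: acc |= 97<<0 -> acc=97 shift=7
  byte[14]=0x81 cont=1 payload=0x01=1: acc |= 1<<7 -> acc=225 shift=14
  byte[15]=0xE7 cont=1 payload=0x67=103: acc |= 103<<14 -> acc=1687777 shift=21
  byte[16]=0x2D cont=0 payload=0x2D=45: acc |= 45<<21 -> acc=96059617 shift=28 [end]
Varint 6: bytes[13:17] = E1 81 E7 2D -> value 96059617 (4 byte(s))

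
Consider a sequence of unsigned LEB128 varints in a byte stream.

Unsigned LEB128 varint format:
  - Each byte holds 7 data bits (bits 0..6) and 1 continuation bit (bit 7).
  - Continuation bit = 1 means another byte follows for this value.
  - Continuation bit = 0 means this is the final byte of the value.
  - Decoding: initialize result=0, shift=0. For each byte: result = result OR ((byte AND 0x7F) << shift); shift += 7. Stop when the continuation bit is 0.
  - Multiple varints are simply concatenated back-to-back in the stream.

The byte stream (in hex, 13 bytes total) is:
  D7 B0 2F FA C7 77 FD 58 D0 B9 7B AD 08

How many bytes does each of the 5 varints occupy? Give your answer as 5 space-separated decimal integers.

  byte[0]=0xD7 cont=1 payload=0x57=87: acc |= 87<<0 -> acc=87 shift=7
  byte[1]=0xB0 cont=1 payload=0x30=48: acc |= 48<<7 -> acc=6231 shift=14
  byte[2]=0x2F cont=0 payload=0x2F=47: acc |= 47<<14 -> acc=776279 shift=21 [end]
Varint 1: bytes[0:3] = D7 B0 2F -> value 776279 (3 byte(s))
  byte[3]=0xFA cont=1 payload=0x7A=122: acc |= 122<<0 -> acc=122 shift=7
  byte[4]=0xC7 cont=1 payload=0x47=71: acc |= 71<<7 -> acc=9210 shift=14
  byte[5]=0x77 cont=0 payload=0x77=119: acc |= 119<<14 -> acc=1958906 shift=21 [end]
Varint 2: bytes[3:6] = FA C7 77 -> value 1958906 (3 byte(s))
  byte[6]=0xFD cont=1 payload=0x7D=125: acc |= 125<<0 -> acc=125 shift=7
  byte[7]=0x58 cont=0 payload=0x58=88: acc |= 88<<7 -> acc=11389 shift=14 [end]
Varint 3: bytes[6:8] = FD 58 -> value 11389 (2 byte(s))
  byte[8]=0xD0 cont=1 payload=0x50=80: acc |= 80<<0 -> acc=80 shift=7
  byte[9]=0xB9 cont=1 payload=0x39=57: acc |= 57<<7 -> acc=7376 shift=14
  byte[10]=0x7B cont=0 payload=0x7B=123: acc |= 123<<14 -> acc=2022608 shift=21 [end]
Varint 4: bytes[8:11] = D0 B9 7B -> value 2022608 (3 byte(s))
  byte[11]=0xAD cont=1 payload=0x2D=45: acc |= 45<<0 -> acc=45 shift=7
  byte[12]=0x08 cont=0 payload=0x08=8: acc |= 8<<7 -> acc=1069 shift=14 [end]
Varint 5: bytes[11:13] = AD 08 -> value 1069 (2 byte(s))

Answer: 3 3 2 3 2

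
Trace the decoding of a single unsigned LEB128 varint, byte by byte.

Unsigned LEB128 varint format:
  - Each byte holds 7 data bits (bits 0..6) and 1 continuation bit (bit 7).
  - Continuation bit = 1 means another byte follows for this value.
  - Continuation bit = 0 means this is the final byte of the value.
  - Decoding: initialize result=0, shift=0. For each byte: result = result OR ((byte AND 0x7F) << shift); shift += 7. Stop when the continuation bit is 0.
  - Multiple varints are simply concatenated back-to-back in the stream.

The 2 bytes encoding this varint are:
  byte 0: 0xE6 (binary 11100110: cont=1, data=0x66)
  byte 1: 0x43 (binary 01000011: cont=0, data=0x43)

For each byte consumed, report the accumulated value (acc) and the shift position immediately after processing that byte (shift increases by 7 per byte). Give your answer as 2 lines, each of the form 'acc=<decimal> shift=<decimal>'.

byte 0=0xE6: payload=0x66=102, contrib = 102<<0 = 102; acc -> 102, shift -> 7
byte 1=0x43: payload=0x43=67, contrib = 67<<7 = 8576; acc -> 8678, shift -> 14

Answer: acc=102 shift=7
acc=8678 shift=14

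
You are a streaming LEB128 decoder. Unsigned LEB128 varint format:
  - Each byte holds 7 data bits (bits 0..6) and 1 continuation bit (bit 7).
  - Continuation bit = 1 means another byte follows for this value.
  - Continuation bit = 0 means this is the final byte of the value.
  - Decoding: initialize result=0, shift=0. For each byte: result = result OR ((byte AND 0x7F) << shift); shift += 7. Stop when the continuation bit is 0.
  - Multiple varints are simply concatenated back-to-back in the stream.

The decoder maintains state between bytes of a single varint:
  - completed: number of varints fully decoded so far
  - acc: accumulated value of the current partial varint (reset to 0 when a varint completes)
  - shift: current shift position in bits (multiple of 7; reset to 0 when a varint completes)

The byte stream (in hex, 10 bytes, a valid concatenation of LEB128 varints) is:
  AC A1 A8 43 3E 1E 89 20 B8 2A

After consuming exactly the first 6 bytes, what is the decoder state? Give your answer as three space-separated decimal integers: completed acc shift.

Answer: 3 0 0

Derivation:
byte[0]=0xAC cont=1 payload=0x2C: acc |= 44<<0 -> completed=0 acc=44 shift=7
byte[1]=0xA1 cont=1 payload=0x21: acc |= 33<<7 -> completed=0 acc=4268 shift=14
byte[2]=0xA8 cont=1 payload=0x28: acc |= 40<<14 -> completed=0 acc=659628 shift=21
byte[3]=0x43 cont=0 payload=0x43: varint #1 complete (value=141168812); reset -> completed=1 acc=0 shift=0
byte[4]=0x3E cont=0 payload=0x3E: varint #2 complete (value=62); reset -> completed=2 acc=0 shift=0
byte[5]=0x1E cont=0 payload=0x1E: varint #3 complete (value=30); reset -> completed=3 acc=0 shift=0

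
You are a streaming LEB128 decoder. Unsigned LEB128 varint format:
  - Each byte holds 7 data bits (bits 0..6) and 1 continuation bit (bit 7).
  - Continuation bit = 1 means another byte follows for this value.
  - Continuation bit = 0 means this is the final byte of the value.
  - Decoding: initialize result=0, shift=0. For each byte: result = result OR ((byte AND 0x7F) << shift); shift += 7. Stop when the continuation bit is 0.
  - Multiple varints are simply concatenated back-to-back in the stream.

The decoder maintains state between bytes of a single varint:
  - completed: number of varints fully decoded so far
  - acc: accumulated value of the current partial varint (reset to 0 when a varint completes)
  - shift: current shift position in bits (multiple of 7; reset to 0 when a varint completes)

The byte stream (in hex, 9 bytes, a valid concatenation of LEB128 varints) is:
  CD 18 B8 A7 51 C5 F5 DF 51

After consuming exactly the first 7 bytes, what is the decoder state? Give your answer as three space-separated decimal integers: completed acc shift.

Answer: 2 15045 14

Derivation:
byte[0]=0xCD cont=1 payload=0x4D: acc |= 77<<0 -> completed=0 acc=77 shift=7
byte[1]=0x18 cont=0 payload=0x18: varint #1 complete (value=3149); reset -> completed=1 acc=0 shift=0
byte[2]=0xB8 cont=1 payload=0x38: acc |= 56<<0 -> completed=1 acc=56 shift=7
byte[3]=0xA7 cont=1 payload=0x27: acc |= 39<<7 -> completed=1 acc=5048 shift=14
byte[4]=0x51 cont=0 payload=0x51: varint #2 complete (value=1332152); reset -> completed=2 acc=0 shift=0
byte[5]=0xC5 cont=1 payload=0x45: acc |= 69<<0 -> completed=2 acc=69 shift=7
byte[6]=0xF5 cont=1 payload=0x75: acc |= 117<<7 -> completed=2 acc=15045 shift=14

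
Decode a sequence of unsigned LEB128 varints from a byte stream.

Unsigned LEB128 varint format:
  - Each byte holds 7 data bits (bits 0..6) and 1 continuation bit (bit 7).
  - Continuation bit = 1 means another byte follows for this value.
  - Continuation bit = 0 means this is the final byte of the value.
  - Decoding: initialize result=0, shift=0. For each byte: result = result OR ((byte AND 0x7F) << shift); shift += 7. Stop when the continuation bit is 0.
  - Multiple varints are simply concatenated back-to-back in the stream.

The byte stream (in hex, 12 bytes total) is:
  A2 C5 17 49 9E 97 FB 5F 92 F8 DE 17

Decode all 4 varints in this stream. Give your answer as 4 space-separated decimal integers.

Answer: 385698 73 201247646 49789970

Derivation:
  byte[0]=0xA2 cont=1 payload=0x22=34: acc |= 34<<0 -> acc=34 shift=7
  byte[1]=0xC5 cont=1 payload=0x45=69: acc |= 69<<7 -> acc=8866 shift=14
  byte[2]=0x17 cont=0 payload=0x17=23: acc |= 23<<14 -> acc=385698 shift=21 [end]
Varint 1: bytes[0:3] = A2 C5 17 -> value 385698 (3 byte(s))
  byte[3]=0x49 cont=0 payload=0x49=73: acc |= 73<<0 -> acc=73 shift=7 [end]
Varint 2: bytes[3:4] = 49 -> value 73 (1 byte(s))
  byte[4]=0x9E cont=1 payload=0x1E=30: acc |= 30<<0 -> acc=30 shift=7
  byte[5]=0x97 cont=1 payload=0x17=23: acc |= 23<<7 -> acc=2974 shift=14
  byte[6]=0xFB cont=1 payload=0x7B=123: acc |= 123<<14 -> acc=2018206 shift=21
  byte[7]=0x5F cont=0 payload=0x5F=95: acc |= 95<<21 -> acc=201247646 shift=28 [end]
Varint 3: bytes[4:8] = 9E 97 FB 5F -> value 201247646 (4 byte(s))
  byte[8]=0x92 cont=1 payload=0x12=18: acc |= 18<<0 -> acc=18 shift=7
  byte[9]=0xF8 cont=1 payload=0x78=120: acc |= 120<<7 -> acc=15378 shift=14
  byte[10]=0xDE cont=1 payload=0x5E=94: acc |= 94<<14 -> acc=1555474 shift=21
  byte[11]=0x17 cont=0 payload=0x17=23: acc |= 23<<21 -> acc=49789970 shift=28 [end]
Varint 4: bytes[8:12] = 92 F8 DE 17 -> value 49789970 (4 byte(s))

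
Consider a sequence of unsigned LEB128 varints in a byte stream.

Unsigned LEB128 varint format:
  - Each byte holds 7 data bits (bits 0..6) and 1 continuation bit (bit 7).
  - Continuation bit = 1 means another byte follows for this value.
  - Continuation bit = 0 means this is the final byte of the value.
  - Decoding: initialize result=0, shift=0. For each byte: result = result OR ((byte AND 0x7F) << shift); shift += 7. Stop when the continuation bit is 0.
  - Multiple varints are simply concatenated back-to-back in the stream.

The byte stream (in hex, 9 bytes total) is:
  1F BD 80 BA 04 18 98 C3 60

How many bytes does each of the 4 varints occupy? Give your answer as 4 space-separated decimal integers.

Answer: 1 4 1 3

Derivation:
  byte[0]=0x1F cont=0 payload=0x1F=31: acc |= 31<<0 -> acc=31 shift=7 [end]
Varint 1: bytes[0:1] = 1F -> value 31 (1 byte(s))
  byte[1]=0xBD cont=1 payload=0x3D=61: acc |= 61<<0 -> acc=61 shift=7
  byte[2]=0x80 cont=1 payload=0x00=0: acc |= 0<<7 -> acc=61 shift=14
  byte[3]=0xBA cont=1 payload=0x3A=58: acc |= 58<<14 -> acc=950333 shift=21
  byte[4]=0x04 cont=0 payload=0x04=4: acc |= 4<<21 -> acc=9338941 shift=28 [end]
Varint 2: bytes[1:5] = BD 80 BA 04 -> value 9338941 (4 byte(s))
  byte[5]=0x18 cont=0 payload=0x18=24: acc |= 24<<0 -> acc=24 shift=7 [end]
Varint 3: bytes[5:6] = 18 -> value 24 (1 byte(s))
  byte[6]=0x98 cont=1 payload=0x18=24: acc |= 24<<0 -> acc=24 shift=7
  byte[7]=0xC3 cont=1 payload=0x43=67: acc |= 67<<7 -> acc=8600 shift=14
  byte[8]=0x60 cont=0 payload=0x60=96: acc |= 96<<14 -> acc=1581464 shift=21 [end]
Varint 4: bytes[6:9] = 98 C3 60 -> value 1581464 (3 byte(s))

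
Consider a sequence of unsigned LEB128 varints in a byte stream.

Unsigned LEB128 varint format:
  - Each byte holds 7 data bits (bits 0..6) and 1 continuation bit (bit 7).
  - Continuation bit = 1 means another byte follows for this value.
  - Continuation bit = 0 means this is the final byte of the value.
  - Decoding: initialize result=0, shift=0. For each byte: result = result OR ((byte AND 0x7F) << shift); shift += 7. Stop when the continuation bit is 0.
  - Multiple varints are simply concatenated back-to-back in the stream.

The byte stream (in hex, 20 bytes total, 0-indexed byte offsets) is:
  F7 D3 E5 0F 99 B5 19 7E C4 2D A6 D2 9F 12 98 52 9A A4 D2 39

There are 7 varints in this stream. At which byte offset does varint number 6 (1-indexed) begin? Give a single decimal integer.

Answer: 14

Derivation:
  byte[0]=0xF7 cont=1 payload=0x77=119: acc |= 119<<0 -> acc=119 shift=7
  byte[1]=0xD3 cont=1 payload=0x53=83: acc |= 83<<7 -> acc=10743 shift=14
  byte[2]=0xE5 cont=1 payload=0x65=101: acc |= 101<<14 -> acc=1665527 shift=21
  byte[3]=0x0F cont=0 payload=0x0F=15: acc |= 15<<21 -> acc=33122807 shift=28 [end]
Varint 1: bytes[0:4] = F7 D3 E5 0F -> value 33122807 (4 byte(s))
  byte[4]=0x99 cont=1 payload=0x19=25: acc |= 25<<0 -> acc=25 shift=7
  byte[5]=0xB5 cont=1 payload=0x35=53: acc |= 53<<7 -> acc=6809 shift=14
  byte[6]=0x19 cont=0 payload=0x19=25: acc |= 25<<14 -> acc=416409 shift=21 [end]
Varint 2: bytes[4:7] = 99 B5 19 -> value 416409 (3 byte(s))
  byte[7]=0x7E cont=0 payload=0x7E=126: acc |= 126<<0 -> acc=126 shift=7 [end]
Varint 3: bytes[7:8] = 7E -> value 126 (1 byte(s))
  byte[8]=0xC4 cont=1 payload=0x44=68: acc |= 68<<0 -> acc=68 shift=7
  byte[9]=0x2D cont=0 payload=0x2D=45: acc |= 45<<7 -> acc=5828 shift=14 [end]
Varint 4: bytes[8:10] = C4 2D -> value 5828 (2 byte(s))
  byte[10]=0xA6 cont=1 payload=0x26=38: acc |= 38<<0 -> acc=38 shift=7
  byte[11]=0xD2 cont=1 payload=0x52=82: acc |= 82<<7 -> acc=10534 shift=14
  byte[12]=0x9F cont=1 payload=0x1F=31: acc |= 31<<14 -> acc=518438 shift=21
  byte[13]=0x12 cont=0 payload=0x12=18: acc |= 18<<21 -> acc=38267174 shift=28 [end]
Varint 5: bytes[10:14] = A6 D2 9F 12 -> value 38267174 (4 byte(s))
  byte[14]=0x98 cont=1 payload=0x18=24: acc |= 24<<0 -> acc=24 shift=7
  byte[15]=0x52 cont=0 payload=0x52=82: acc |= 82<<7 -> acc=10520 shift=14 [end]
Varint 6: bytes[14:16] = 98 52 -> value 10520 (2 byte(s))
  byte[16]=0x9A cont=1 payload=0x1A=26: acc |= 26<<0 -> acc=26 shift=7
  byte[17]=0xA4 cont=1 payload=0x24=36: acc |= 36<<7 -> acc=4634 shift=14
  byte[18]=0xD2 cont=1 payload=0x52=82: acc |= 82<<14 -> acc=1348122 shift=21
  byte[19]=0x39 cont=0 payload=0x39=57: acc |= 57<<21 -> acc=120885786 shift=28 [end]
Varint 7: bytes[16:20] = 9A A4 D2 39 -> value 120885786 (4 byte(s))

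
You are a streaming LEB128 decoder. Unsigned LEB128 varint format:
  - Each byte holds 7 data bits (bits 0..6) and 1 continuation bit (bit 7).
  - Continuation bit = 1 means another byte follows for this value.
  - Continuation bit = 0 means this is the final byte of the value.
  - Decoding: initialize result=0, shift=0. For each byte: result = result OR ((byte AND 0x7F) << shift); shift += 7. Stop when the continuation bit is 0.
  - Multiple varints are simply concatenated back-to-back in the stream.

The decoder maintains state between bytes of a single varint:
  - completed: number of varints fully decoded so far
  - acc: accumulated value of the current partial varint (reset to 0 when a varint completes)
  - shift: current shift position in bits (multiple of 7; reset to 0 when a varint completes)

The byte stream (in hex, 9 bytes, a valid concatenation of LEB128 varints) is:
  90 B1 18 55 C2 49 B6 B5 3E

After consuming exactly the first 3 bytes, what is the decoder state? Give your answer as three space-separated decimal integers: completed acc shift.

byte[0]=0x90 cont=1 payload=0x10: acc |= 16<<0 -> completed=0 acc=16 shift=7
byte[1]=0xB1 cont=1 payload=0x31: acc |= 49<<7 -> completed=0 acc=6288 shift=14
byte[2]=0x18 cont=0 payload=0x18: varint #1 complete (value=399504); reset -> completed=1 acc=0 shift=0

Answer: 1 0 0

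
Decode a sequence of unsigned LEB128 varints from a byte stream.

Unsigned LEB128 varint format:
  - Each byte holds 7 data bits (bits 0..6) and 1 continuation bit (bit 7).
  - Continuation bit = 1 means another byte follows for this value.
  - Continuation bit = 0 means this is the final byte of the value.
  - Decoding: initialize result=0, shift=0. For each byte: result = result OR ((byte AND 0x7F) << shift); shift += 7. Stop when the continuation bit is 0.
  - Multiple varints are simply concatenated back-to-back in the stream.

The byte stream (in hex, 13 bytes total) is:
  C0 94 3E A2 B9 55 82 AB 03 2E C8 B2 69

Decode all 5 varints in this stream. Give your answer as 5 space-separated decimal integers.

  byte[0]=0xC0 cont=1 payload=0x40=64: acc |= 64<<0 -> acc=64 shift=7
  byte[1]=0x94 cont=1 payload=0x14=20: acc |= 20<<7 -> acc=2624 shift=14
  byte[2]=0x3E cont=0 payload=0x3E=62: acc |= 62<<14 -> acc=1018432 shift=21 [end]
Varint 1: bytes[0:3] = C0 94 3E -> value 1018432 (3 byte(s))
  byte[3]=0xA2 cont=1 payload=0x22=34: acc |= 34<<0 -> acc=34 shift=7
  byte[4]=0xB9 cont=1 payload=0x39=57: acc |= 57<<7 -> acc=7330 shift=14
  byte[5]=0x55 cont=0 payload=0x55=85: acc |= 85<<14 -> acc=1399970 shift=21 [end]
Varint 2: bytes[3:6] = A2 B9 55 -> value 1399970 (3 byte(s))
  byte[6]=0x82 cont=1 payload=0x02=2: acc |= 2<<0 -> acc=2 shift=7
  byte[7]=0xAB cont=1 payload=0x2B=43: acc |= 43<<7 -> acc=5506 shift=14
  byte[8]=0x03 cont=0 payload=0x03=3: acc |= 3<<14 -> acc=54658 shift=21 [end]
Varint 3: bytes[6:9] = 82 AB 03 -> value 54658 (3 byte(s))
  byte[9]=0x2E cont=0 payload=0x2E=46: acc |= 46<<0 -> acc=46 shift=7 [end]
Varint 4: bytes[9:10] = 2E -> value 46 (1 byte(s))
  byte[10]=0xC8 cont=1 payload=0x48=72: acc |= 72<<0 -> acc=72 shift=7
  byte[11]=0xB2 cont=1 payload=0x32=50: acc |= 50<<7 -> acc=6472 shift=14
  byte[12]=0x69 cont=0 payload=0x69=105: acc |= 105<<14 -> acc=1726792 shift=21 [end]
Varint 5: bytes[10:13] = C8 B2 69 -> value 1726792 (3 byte(s))

Answer: 1018432 1399970 54658 46 1726792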